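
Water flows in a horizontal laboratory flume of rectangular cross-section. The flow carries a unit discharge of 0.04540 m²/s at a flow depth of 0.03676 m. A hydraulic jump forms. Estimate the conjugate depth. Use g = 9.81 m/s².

V₁ = q/y₁ = 0.04540/0.03676 = 1.235 m/s. Fr₁ = V₁/√(g·y₁) = 1.235/√(9.81×0.03676) = 2.057.
From the momentum equation for a rectangular channel, y₂/y₁ = ½[√(1 + 8Fr₁²) − 1] = ½[√34.838 − 1] = 2.451.
y₂ = 2.451 × 0.03676 = 0.09011 m.

y₂ = 0.09011 m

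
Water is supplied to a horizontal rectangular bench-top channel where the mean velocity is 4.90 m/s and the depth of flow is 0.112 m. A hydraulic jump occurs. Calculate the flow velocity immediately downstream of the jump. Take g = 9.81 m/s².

Fr₁ = V₁/√(g·y₁) = 4.90/√(9.81×0.112) = 4.67.
Sequent-depth ratio: y₂/y₁ = ½[√(1 + 8Fr₁²) − 1] = ½[√175.8 − 1] = 6.13.
y₂ = 6.13 × 0.112 = 0.687 m.
q = V₁·y₁ = 4.90 × 0.112 = 0.549 m²/s.
V₂ = q/y₂ = 0.549/0.687 = 0.799 m/s.

V₂ = 0.799 m/s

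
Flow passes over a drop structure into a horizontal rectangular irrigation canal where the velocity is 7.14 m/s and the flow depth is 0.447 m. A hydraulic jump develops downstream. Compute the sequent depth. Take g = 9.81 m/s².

y₂ = 1.94 m

Fr₁ = V₁/√(g·y₁) = 7.14/√(9.81×0.447) = 3.41.
Sequent-depth ratio: y₂/y₁ = ½[√(1 + 8Fr₁²) − 1] = ½[√94.01 − 1] = 4.35.
y₂ = 4.35 × 0.447 = 1.94 m.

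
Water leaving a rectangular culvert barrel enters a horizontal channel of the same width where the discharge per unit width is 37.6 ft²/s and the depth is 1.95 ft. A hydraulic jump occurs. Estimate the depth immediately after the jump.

V₁ = q/y₁ = 37.6/1.95 = 19.3 ft/s. Fr₁ = V₁/√(g·y₁) = 19.3/√(32.2×1.95) = 2.43.
Bélanger equation: y₂/y₁ = ½[√(1 + 8Fr₁²) − 1] = ½[√48.37 − 1] = 2.98.
y₂ = 2.98 × 1.95 = 5.81 ft.

y₂ = 5.81 ft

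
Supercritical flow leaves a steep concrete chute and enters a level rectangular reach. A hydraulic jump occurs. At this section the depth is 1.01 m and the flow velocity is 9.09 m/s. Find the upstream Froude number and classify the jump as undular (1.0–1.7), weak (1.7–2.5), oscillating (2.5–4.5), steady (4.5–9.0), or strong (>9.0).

Fr₁ = 2.89; oscillating jump

Fr₁ = V₁/√(g·y₁) = 9.09/√(9.81×1.01) = 2.89.
Fr₁ = 2.89 lies in the oscillating range.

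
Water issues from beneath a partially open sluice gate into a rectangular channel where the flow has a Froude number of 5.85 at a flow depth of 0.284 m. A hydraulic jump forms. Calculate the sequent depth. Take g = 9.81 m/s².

y₂ = 2.21 m

Fr₁ = 5.85 (given).
Bélanger equation: y₂/y₁ = ½[√(1 + 8Fr₁²) − 1] = ½[√274.8 − 1] = 7.79.
y₂ = 7.79 × 0.284 = 2.21 m.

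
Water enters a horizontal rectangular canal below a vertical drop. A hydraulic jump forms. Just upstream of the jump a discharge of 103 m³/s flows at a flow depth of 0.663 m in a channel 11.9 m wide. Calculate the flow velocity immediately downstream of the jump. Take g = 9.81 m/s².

V₂ = 1.93 m/s

q = Q/b = 103/11.9 = 8.66 m²/s; V₁ = q/y₁ = 13.1 m/s. Fr₁ = V₁/√(g·y₁) = 5.12.
Bélanger equation: y₂/y₁ = ½[√(1 + 8Fr₁²) − 1] = ½[√210.6 − 1] = 6.76.
y₂ = 6.76 × 0.663 = 4.48 m.
V₂ = q/y₂ = 8.66/4.48 = 1.93 m/s.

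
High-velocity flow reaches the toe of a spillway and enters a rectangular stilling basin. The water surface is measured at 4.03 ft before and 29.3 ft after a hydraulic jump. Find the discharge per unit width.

q = 252 ft²/s

For a rectangular channel the momentum equation gives q² = ½·g·y₁·y₂·(y₁ + y₂) = ½×32.2×4.03×29.3×33.3 = 63363.
q = √63363 = 252 ft²/s.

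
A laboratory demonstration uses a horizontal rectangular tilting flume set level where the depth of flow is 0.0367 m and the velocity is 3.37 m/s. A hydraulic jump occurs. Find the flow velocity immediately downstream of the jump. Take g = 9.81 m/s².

Fr₁ = V₁/√(g·y₁) = 3.37/√(9.81×0.0367) = 5.62.
Sequent-depth ratio: y₂/y₁ = ½[√(1 + 8Fr₁²) − 1] = ½[√253.4 − 1] = 7.46.
y₂ = 7.46 × 0.0367 = 0.274 m.
q = V₁·y₁ = 3.37 × 0.0367 = 0.124 m²/s.
V₂ = q/y₂ = 0.124/0.274 = 0.452 m/s.

V₂ = 0.452 m/s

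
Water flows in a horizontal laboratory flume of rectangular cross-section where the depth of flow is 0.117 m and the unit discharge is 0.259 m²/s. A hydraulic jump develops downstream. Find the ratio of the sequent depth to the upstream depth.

y₂/y₁ = 2.46

V₁ = q/y₁ = 0.259/0.117 = 2.21 m/s. Fr₁ = V₁/√(g·y₁) = 2.21/√(9.81×0.117) = 2.07.
From the momentum equation for a rectangular channel, y₂/y₁ = ½[√(1 + 8Fr₁²) − 1] = ½[√35.16 − 1] = 2.46.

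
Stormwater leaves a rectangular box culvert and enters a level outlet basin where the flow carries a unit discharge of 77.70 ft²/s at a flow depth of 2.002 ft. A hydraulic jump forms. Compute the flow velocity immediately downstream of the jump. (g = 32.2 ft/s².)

V₁ = q/y₁ = 77.70/2.002 = 38.81 ft/s. Fr₁ = V₁/√(g·y₁) = 38.81/√(32.2×2.002) = 4.834.
Sequent-depth ratio: y₂/y₁ = ½[√(1 + 8Fr₁²) − 1] = ½[√187.93 − 1] = 6.354.
y₂ = 6.354 × 2.002 = 12.72 ft.
V₂ = q/y₂ = 77.70/12.72 = 6.108 ft/s.

V₂ = 6.108 ft/s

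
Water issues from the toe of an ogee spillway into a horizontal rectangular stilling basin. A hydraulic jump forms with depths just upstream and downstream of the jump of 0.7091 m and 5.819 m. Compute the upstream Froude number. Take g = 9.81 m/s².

For a rectangular channel the momentum equation gives q² = ½·g·y₁·y₂·(y₁ + y₂) = ½×9.81×0.7091×5.819×6.528 = 132.1.
q = √132.1 = 11.49 m²/s.
V₁ = q/y₁ = 16.21 m/s; Fr₁ = V₁/√(g·y₁) = 6.146.

Fr₁ = 6.146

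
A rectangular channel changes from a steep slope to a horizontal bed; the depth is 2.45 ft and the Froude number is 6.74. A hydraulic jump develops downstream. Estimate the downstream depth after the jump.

Fr₁ = 6.74 (given).
From the momentum equation for a rectangular channel, y₂/y₁ = ½[√(1 + 8Fr₁²) − 1] = ½[√364.4 − 1] = 9.04.
y₂ = 9.04 × 2.45 = 22.2 ft.

y₂ = 22.2 ft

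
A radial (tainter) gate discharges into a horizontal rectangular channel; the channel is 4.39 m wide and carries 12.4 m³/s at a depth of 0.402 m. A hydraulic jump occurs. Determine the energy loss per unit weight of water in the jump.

q = Q/b = 12.4/4.39 = 2.82 m²/s; V₁ = q/y₁ = 7.03 m/s. Fr₁ = V₁/√(g·y₁) = 3.54.
By Bélanger, y₂/y₁ = ½[√(1 + 8Fr₁²) − 1] = ½[√101.2 − 1] = 4.53.
y₂ = 4.53 × 0.402 = 1.82 m.
V₂ = q/y₂ = 2.82/1.82 = 1.55 m/s. E₁ = y₁ + V₁²/2g = 2.92 m; E₂ = y₂ + V₂²/2g = 1.94 m. ΔE = E₁ − E₂ = 0.975 m.

ΔE = 0.975 m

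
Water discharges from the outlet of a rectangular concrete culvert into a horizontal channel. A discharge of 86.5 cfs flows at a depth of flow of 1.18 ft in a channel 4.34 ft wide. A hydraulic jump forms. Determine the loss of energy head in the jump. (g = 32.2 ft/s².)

ΔE = 1.21 ft

q = Q/b = 86.5/4.34 = 19.9 ft²/s; V₁ = q/y₁ = 16.9 ft/s. Fr₁ = V₁/√(g·y₁) = 2.74.
Conjugate-depth relation: y₂/y₁ = ½[√(1 + 8Fr₁²) − 1] = ½[√61.07 − 1] = 3.41.
y₂ = 3.41 × 1.18 = 4.02 ft.
Head loss: ΔE = (y₂ − y₁)³/(4y₁y₂) = (4.02 − 1.18)³/(4×1.18×4.02) = 22.9/19.0 = 1.21 ft.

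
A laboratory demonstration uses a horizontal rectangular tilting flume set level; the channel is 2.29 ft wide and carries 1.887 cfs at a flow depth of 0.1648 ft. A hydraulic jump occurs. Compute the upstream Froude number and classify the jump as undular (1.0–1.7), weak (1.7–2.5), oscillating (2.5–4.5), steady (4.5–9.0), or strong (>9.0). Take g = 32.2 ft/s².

Fr₁ = 2.171; weak jump

q = Q/b = 1.887/2.29 = 0.8240 ft²/s; V₁ = q/y₁ = 5.000 ft/s. Fr₁ = V₁/√(g·y₁) = 2.171.
Fr₁ = 2.171 lies in the weak range.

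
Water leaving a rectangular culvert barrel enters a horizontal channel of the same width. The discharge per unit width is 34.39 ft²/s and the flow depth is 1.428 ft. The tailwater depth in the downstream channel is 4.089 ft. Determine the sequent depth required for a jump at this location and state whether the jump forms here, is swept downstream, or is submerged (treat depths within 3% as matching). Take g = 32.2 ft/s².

V₁ = q/y₁ = 34.39/1.428 = 24.08 ft/s. Fr₁ = V₁/√(g·y₁) = 24.08/√(32.2×1.428) = 3.552.
Conjugate-depth relation: y₂/y₁ = ½[√(1 + 8Fr₁²) − 1] = ½[√101.91 − 1] = 4.547.
y₂ = 4.547 × 1.428 = 6.494 ft.
Tailwater y_tw = 4.089 ft: y_tw < y₂, so the jump is swept downstream.

y₂ = 6.494 ft; the jump is swept downstream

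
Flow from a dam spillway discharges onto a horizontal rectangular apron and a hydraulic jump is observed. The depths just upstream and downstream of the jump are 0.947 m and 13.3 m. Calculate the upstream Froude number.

For a rectangular channel the momentum equation gives q² = ½·g·y₁·y₂·(y₁ + y₂) = ½×9.81×0.947×13.3×14.2 = 880.
q = √880 = 29.7 m²/s.
V₁ = q/y₁ = 31.3 m/s; Fr₁ = V₁/√(g·y₁) = 10.3.

Fr₁ = 10.3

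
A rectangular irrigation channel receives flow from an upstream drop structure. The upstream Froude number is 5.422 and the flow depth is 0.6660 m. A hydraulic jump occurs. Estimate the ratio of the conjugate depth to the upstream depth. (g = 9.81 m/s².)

y₂/y₁ = 7.184

Fr₁ = 5.422 (given).
Sequent-depth ratio: y₂/y₁ = ½[√(1 + 8Fr₁²) − 1] = ½[√236.18 − 1] = 7.184.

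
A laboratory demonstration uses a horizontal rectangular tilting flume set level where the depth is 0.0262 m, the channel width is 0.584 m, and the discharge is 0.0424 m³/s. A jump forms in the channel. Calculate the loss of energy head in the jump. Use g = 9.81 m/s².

ΔE = 0.220 m

q = Q/b = 0.0424/0.584 = 0.0726 m²/s; V₁ = q/y₁ = 2.77 m/s. Fr₁ = V₁/√(g·y₁) = 5.47.
From the momentum equation for a rectangular channel, y₂/y₁ = ½[√(1 + 8Fr₁²) − 1] = ½[√240.0 − 1] = 7.25.
y₂ = 7.25 × 0.0262 = 0.190 m.
V₂ = q/y₂ = 0.0726/0.190 = 0.382 m/s. E₁ = y₁ + V₁²/2g = 0.418 m; E₂ = y₂ + V₂²/2g = 0.197 m. ΔE = E₁ − E₂ = 0.220 m.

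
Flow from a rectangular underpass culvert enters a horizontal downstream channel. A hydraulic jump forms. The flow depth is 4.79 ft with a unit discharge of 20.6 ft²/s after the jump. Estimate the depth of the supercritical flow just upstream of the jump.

y₁ = 0.957 ft

V₂ = q/y₂ = 20.6/4.79 = 4.30 ft/s; Fr₂ = V₂/√(g·y₂) = 0.346.
The Bélanger relation is symmetric: y₁/y₂ = ½[√(1 + 8Fr₂²) − 1] = ½[√1.959 − 1] = 0.200.
y₁ = 0.200 × 4.79 = 0.957 ft.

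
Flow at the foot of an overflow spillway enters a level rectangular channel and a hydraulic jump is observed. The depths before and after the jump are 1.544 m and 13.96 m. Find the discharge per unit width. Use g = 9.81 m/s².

For a rectangular channel the momentum equation gives q² = ½·g·y₁·y₂·(y₁ + y₂) = ½×9.81×1.544×13.96×15.50 = 1639.
q = √1639 = 40.49 m²/s.

q = 40.49 m²/s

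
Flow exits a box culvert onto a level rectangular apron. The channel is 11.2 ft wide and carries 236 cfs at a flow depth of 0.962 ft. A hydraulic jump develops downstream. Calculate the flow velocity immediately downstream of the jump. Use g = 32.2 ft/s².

V₂ = 4.30 ft/s

q = Q/b = 236/11.2 = 21.1 ft²/s; V₁ = q/y₁ = 21.9 ft/s. Fr₁ = V₁/√(g·y₁) = 3.94.
Conjugate-depth relation: y₂/y₁ = ½[√(1 + 8Fr₁²) − 1] = ½[√124.9 − 1] = 5.09.
y₂ = 5.09 × 0.962 = 4.89 ft.
V₂ = q/y₂ = 21.1/4.89 = 4.30 ft/s.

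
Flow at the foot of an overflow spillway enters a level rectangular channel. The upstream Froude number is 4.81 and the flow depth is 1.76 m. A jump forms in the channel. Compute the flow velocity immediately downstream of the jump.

Fr₁ = 4.81 (given).
Sequent-depth ratio: y₂/y₁ = ½[√(1 + 8Fr₁²) − 1] = ½[√186.1 − 1] = 6.32.
y₂ = 6.32 × 1.76 = 11.1 m.
V₁ = Fr₁·√(g·y₁) = 4.81×√(9.81×1.76) = 20.0 m/s; q = V₁·y₁ = 35.2 m²/s.
V₂ = q/y₂ = 35.2/11.1 = 3.16 m/s.

V₂ = 3.16 m/s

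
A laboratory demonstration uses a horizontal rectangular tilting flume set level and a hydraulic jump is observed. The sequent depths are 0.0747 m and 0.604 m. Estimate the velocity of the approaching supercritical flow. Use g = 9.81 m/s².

For a rectangular channel the momentum equation gives q² = ½·g·y₁·y₂·(y₁ + y₂) = ½×9.81×0.0747×0.604×0.679 = 0.150.
q = √0.150 = 0.388 m²/s.
V₁ = q/y₁ = 0.388/0.0747 = 5.19 m/s.

V₁ = 5.19 m/s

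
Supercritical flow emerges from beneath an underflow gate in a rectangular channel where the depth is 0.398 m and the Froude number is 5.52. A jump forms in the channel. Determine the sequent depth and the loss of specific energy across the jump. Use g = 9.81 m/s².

Fr₁ = 5.52 (given).
From the momentum equation for a rectangular channel, y₂/y₁ = ½[√(1 + 8Fr₁²) − 1] = ½[√244.8 − 1] = 7.32.
y₂ = 7.32 × 0.398 = 2.91 m.
V₁ = Fr₁·√(g·y₁) = 5.52×√(9.81×0.398) = 10.9 m/s; q = V₁·y₁ = 4.34 m²/s. V₂ = q/y₂ = 4.34/2.91 = 1.49 m/s. E₁ = y₁ + V₁²/2g = 6.46 m; E₂ = y₂ + V₂²/2g = 3.03 m. ΔE = E₁ − E₂ = 3.43 m.

y₂ = 2.91 m; ΔE = 3.43 m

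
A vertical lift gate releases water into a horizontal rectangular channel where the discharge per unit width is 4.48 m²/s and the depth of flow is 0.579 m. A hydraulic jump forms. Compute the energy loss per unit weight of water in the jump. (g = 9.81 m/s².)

ΔE = 1.07 m

V₁ = q/y₁ = 4.48/0.579 = 7.74 m/s. Fr₁ = V₁/√(g·y₁) = 7.74/√(9.81×0.579) = 3.25.
Sequent-depth ratio: y₂/y₁ = ½[√(1 + 8Fr₁²) − 1] = ½[√85.32 − 1] = 4.12.
y₂ = 4.12 × 0.579 = 2.38 m.
Head loss: ΔE = (y₂ − y₁)³/(4y₁y₂) = (2.38 − 0.579)³/(4×0.579×2.38) = 5.89/5.52 = 1.07 m.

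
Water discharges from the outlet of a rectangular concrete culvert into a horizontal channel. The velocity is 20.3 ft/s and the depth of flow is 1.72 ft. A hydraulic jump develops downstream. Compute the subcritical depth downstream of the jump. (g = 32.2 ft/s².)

y₂ = 5.83 ft

Fr₁ = V₁/√(g·y₁) = 20.3/√(32.2×1.72) = 2.73.
By Bélanger, y₂/y₁ = ½[√(1 + 8Fr₁²) − 1] = ½[√60.52 − 1] = 3.39.
y₂ = 3.39 × 1.72 = 5.83 ft.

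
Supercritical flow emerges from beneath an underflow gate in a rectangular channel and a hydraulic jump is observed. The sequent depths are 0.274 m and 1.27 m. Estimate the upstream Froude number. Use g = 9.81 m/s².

For a rectangular channel the momentum equation gives q² = ½·g·y₁·y₂·(y₁ + y₂) = ½×9.81×0.274×1.27×1.54 = 2.64.
q = √2.64 = 1.62 m²/s.
V₁ = q/y₁ = 5.92 m/s; Fr₁ = V₁/√(g·y₁) = 3.61.

Fr₁ = 3.61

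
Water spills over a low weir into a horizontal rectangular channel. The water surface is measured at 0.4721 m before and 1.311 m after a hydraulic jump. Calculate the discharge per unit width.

For a rectangular channel the momentum equation gives q² = ½·g·y₁·y₂·(y₁ + y₂) = ½×9.81×0.4721×1.311×1.783 = 5.413.
q = √5.413 = 2.327 m²/s.

q = 2.327 m²/s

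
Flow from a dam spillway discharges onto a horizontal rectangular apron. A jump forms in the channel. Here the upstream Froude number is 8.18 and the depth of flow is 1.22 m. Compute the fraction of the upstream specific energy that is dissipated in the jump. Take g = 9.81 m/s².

ΔE/E₁ = 0.671 (67.1%)

Fr₁ = 8.18 (given).
Conjugate-depth relation: y₂/y₁ = ½[√(1 + 8Fr₁²) − 1] = ½[√536.3 − 1] = 11.1.
y₂ = 11.1 × 1.22 = 13.5 m.
E₁ = y₁(1 + Fr₁²/2) = 1.22×(1 + 8.18²/2) = 42.0 m. ΔE = (y₂ − y₁)³/(4y₁y₂) = 28.2 m. ΔE/E₁ = 28.2/42.0 = 0.671.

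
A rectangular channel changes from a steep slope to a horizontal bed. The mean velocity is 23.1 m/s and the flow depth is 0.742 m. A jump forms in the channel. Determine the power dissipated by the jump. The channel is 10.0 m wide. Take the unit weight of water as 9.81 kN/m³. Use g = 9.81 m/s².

P = 32144 kW

Fr₁ = V₁/√(g·y₁) = 23.1/√(9.81×0.742) = 8.56.
From the momentum equation for a rectangular channel, y₂/y₁ = ½[√(1 + 8Fr₁²) − 1] = ½[√587.5 − 1] = 11.6.
y₂ = 11.6 × 0.742 = 8.62 m.
q = V₁·y₁ = 23.1 × 0.742 = 17.1 m²/s. V₂ = q/y₂ = 17.1/8.62 = 1.99 m/s. E₁ = y₁ + V₁²/2g = 27.9 m; E₂ = y₂ + V₂²/2g = 8.82 m. ΔE = E₁ − E₂ = 19.1 m.
Q = q·b = 17.1 × 10.0 = 171 m³/s. P = γ·Q·ΔE = 9.81 × 171 × 19.1 = 32144 kW.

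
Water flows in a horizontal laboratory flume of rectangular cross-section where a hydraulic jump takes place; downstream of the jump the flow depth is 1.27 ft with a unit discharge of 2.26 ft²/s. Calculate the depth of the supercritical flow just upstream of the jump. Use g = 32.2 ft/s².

V₂ = q/y₂ = 2.26/1.27 = 1.78 ft/s; Fr₂ = V₂/√(g·y₂) = 0.278.
The Bélanger relation is symmetric: y₁/y₂ = ½[√(1 + 8Fr₂²) − 1] = ½[√1.619 − 1] = 0.136.
y₁ = 0.136 × 1.27 = 0.173 ft.

y₁ = 0.173 ft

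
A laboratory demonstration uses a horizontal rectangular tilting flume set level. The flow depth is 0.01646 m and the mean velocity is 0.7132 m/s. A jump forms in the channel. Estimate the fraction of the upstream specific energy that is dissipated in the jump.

Fr₁ = V₁/√(g·y₁) = 0.7132/√(9.81×0.01646) = 1.775.
Conjugate-depth relation: y₂/y₁ = ½[√(1 + 8Fr₁²) − 1] = ½[√26.201 − 1] = 2.059.
y₂ = 2.059 × 0.01646 = 0.03390 m.
E₁ = y₁ + V₁²/2g = 0.04239 m. ΔE = (y₂ − y₁)³/(4y₁y₂) = 0.002375 m. ΔE/E₁ = 0.002375/0.04239 = 0.0560.

ΔE/E₁ = 0.0560 (5.60%)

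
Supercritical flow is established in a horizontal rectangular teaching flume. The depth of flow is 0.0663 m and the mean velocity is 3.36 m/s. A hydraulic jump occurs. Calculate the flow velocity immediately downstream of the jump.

Fr₁ = V₁/√(g·y₁) = 3.36/√(9.81×0.0663) = 4.17.
From the momentum equation for a rectangular channel, y₂/y₁ = ½[√(1 + 8Fr₁²) − 1] = ½[√139.9 − 1] = 5.41.
y₂ = 5.41 × 0.0663 = 0.359 m.
q = V₁·y₁ = 3.36 × 0.0663 = 0.223 m²/s.
V₂ = q/y₂ = 0.223/0.359 = 0.621 m/s.

V₂ = 0.621 m/s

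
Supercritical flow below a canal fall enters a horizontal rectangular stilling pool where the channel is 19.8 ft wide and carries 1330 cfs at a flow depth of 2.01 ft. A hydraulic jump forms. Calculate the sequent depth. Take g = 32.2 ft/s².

y₂ = 10.8 ft

q = Q/b = 1330/19.8 = 67.2 ft²/s; V₁ = q/y₁ = 33.4 ft/s. Fr₁ = V₁/√(g·y₁) = 4.15.
By Bélanger, y₂/y₁ = ½[√(1 + 8Fr₁²) − 1] = ½[√139.0 − 1] = 5.40.
y₂ = 5.40 × 2.01 = 10.8 ft.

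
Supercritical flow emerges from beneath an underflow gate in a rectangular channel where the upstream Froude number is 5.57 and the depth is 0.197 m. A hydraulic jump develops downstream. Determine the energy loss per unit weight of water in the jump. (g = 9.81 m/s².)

ΔE = 1.74 m

Fr₁ = 5.57 (given).
Sequent-depth ratio: y₂/y₁ = ½[√(1 + 8Fr₁²) − 1] = ½[√249.2 − 1] = 7.39.
y₂ = 7.39 × 0.197 = 1.46 m.
V₁ = Fr₁·√(g·y₁) = 5.57×√(9.81×0.197) = 7.74 m/s; q = V₁·y₁ = 1.53 m²/s. V₂ = q/y₂ = 1.53/1.46 = 1.05 m/s. E₁ = y₁ + V₁²/2g = 3.25 m; E₂ = y₂ + V₂²/2g = 1.51 m. ΔE = E₁ − E₂ = 1.74 m.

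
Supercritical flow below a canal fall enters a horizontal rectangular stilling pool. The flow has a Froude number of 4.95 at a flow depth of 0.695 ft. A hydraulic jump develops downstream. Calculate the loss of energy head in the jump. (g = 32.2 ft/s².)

ΔE = 4.48 ft

Fr₁ = 4.95 (given).
By Bélanger, y₂/y₁ = ½[√(1 + 8Fr₁²) − 1] = ½[√197.0 − 1] = 6.52.
y₂ = 6.52 × 0.695 = 4.53 ft.
Head loss: ΔE = (y₂ − y₁)³/(4y₁y₂) = (4.53 − 0.695)³/(4×0.695×4.53) = 56.4/12.6 = 4.48 ft.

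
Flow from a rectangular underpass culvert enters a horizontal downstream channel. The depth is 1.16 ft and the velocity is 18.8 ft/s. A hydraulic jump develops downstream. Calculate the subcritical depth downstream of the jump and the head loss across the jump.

y₂ = 4.50 ft; ΔE = 1.78 ft

Fr₁ = V₁/√(g·y₁) = 18.8/√(32.2×1.16) = 3.08.
Bélanger equation: y₂/y₁ = ½[√(1 + 8Fr₁²) − 1] = ½[√76.70 − 1] = 3.88.
y₂ = 3.88 × 1.16 = 4.50 ft.
Head loss: ΔE = (y₂ − y₁)³/(4y₁y₂) = (4.50 − 1.16)³/(4×1.16×4.50) = 37.2/20.9 = 1.78 ft.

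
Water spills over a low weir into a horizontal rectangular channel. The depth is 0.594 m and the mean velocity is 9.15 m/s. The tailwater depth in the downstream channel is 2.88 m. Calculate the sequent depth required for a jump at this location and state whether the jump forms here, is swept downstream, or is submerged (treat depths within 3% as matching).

y₂ = 2.90 m; the jump forms here

Fr₁ = V₁/√(g·y₁) = 9.15/√(9.81×0.594) = 3.79.
From the momentum equation for a rectangular channel, y₂/y₁ = ½[√(1 + 8Fr₁²) − 1] = ½[√115.9 − 1] = 4.88.
y₂ = 4.88 × 0.594 = 2.90 m.
Tailwater y_tw = 2.88 m: y_tw ≈ y₂, so the jump forms here.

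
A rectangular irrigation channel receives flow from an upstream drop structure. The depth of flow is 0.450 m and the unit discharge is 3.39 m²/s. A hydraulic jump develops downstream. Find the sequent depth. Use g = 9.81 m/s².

y₂ = 2.07 m

V₁ = q/y₁ = 3.39/0.450 = 7.53 m/s. Fr₁ = V₁/√(g·y₁) = 7.53/√(9.81×0.450) = 3.59.
From the momentum equation for a rectangular channel, y₂/y₁ = ½[√(1 + 8Fr₁²) − 1] = ½[√103.8 − 1] = 4.60.
y₂ = 4.60 × 0.450 = 2.07 m.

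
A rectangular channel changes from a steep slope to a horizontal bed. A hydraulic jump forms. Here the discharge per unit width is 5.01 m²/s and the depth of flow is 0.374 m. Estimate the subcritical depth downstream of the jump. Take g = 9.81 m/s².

V₁ = q/y₁ = 5.01/0.374 = 13.4 m/s. Fr₁ = V₁/√(g·y₁) = 13.4/√(9.81×0.374) = 6.99.
Sequent-depth ratio: y₂/y₁ = ½[√(1 + 8Fr₁²) − 1] = ½[√392.3 − 1] = 9.40.
y₂ = 9.40 × 0.374 = 3.52 m.

y₂ = 3.52 m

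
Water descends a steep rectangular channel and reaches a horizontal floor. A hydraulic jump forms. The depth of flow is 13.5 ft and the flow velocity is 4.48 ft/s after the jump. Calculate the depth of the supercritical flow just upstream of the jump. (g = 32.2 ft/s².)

Fr₂ = V₂/√(g·y₂) = 4.48/√(32.2×13.5) = 0.215.
From the momentum equation (using Fr₂), y₁/y₂ = ½[√(1 + 8Fr₂²) − 1] = ½[√1.369 − 1] = 0.0851.
y₁ = 0.0851 × 13.5 = 1.15 ft.

y₁ = 1.15 ft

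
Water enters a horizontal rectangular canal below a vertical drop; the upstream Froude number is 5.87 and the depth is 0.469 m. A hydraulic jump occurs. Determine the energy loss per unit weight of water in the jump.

ΔE = 4.75 m

Fr₁ = 5.87 (given).
From the momentum equation for a rectangular channel, y₂/y₁ = ½[√(1 + 8Fr₁²) − 1] = ½[√276.7 − 1] = 7.82.
y₂ = 7.82 × 0.469 = 3.67 m.
Head loss: ΔE = (y₂ − y₁)³/(4y₁y₂) = (3.67 − 0.469)³/(4×0.469×3.67) = 32.7/6.88 = 4.75 m.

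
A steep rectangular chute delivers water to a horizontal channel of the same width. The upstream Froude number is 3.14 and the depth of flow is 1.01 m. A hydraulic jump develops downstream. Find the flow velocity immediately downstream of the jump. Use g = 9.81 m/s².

Fr₁ = 3.14 (given).
By Bélanger, y₂/y₁ = ½[√(1 + 8Fr₁²) − 1] = ½[√79.88 − 1] = 3.97.
y₂ = 3.97 × 1.01 = 4.01 m.
V₁ = Fr₁·√(g·y₁) = 3.14×√(9.81×1.01) = 9.88 m/s; q = V₁·y₁ = 9.98 m²/s.
V₂ = q/y₂ = 9.98/4.01 = 2.49 m/s.

V₂ = 2.49 m/s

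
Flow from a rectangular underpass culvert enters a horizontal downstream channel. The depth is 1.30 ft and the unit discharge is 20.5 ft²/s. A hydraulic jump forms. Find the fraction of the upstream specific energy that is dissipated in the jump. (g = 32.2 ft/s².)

V₁ = q/y₁ = 20.5/1.30 = 15.8 ft/s. Fr₁ = V₁/√(g·y₁) = 15.8/√(32.2×1.30) = 2.44.
From the momentum equation for a rectangular channel, y₂/y₁ = ½[√(1 + 8Fr₁²) − 1] = ½[√48.52 − 1] = 2.98.
y₂ = 2.98 × 1.30 = 3.88 ft.
E₁ = y₁ + V₁²/2g = 5.16 ft. ΔE = (y₂ − y₁)³/(4y₁y₂) = 0.850 ft. ΔE/E₁ = 0.850/5.16 = 0.165.

ΔE/E₁ = 0.165 (16.5%)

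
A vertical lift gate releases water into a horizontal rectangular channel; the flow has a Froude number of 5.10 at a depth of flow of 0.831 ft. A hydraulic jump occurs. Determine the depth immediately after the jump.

Fr₁ = 5.10 (given).
By Bélanger, y₂/y₁ = ½[√(1 + 8Fr₁²) − 1] = ½[√209.1 − 1] = 6.73.
y₂ = 6.73 × 0.831 = 5.59 ft.

y₂ = 5.59 ft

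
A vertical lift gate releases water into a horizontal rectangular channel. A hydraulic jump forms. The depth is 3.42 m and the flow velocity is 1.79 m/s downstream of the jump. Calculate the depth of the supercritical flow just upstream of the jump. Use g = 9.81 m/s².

Fr₂ = V₂/√(g·y₂) = 1.79/√(9.81×3.42) = 0.309.
Applying the sequent-depth relation in reverse, y₁/y₂ = ½[√(1 + 8Fr₂²) − 1] = ½[√1.764 − 1] = 0.164.
y₁ = 0.164 × 3.42 = 0.561 m.

y₁ = 0.561 m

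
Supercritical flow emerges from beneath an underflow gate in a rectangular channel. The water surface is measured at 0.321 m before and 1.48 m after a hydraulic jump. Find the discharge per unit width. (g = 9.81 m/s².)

q = 2.05 m²/s

For a rectangular channel the momentum equation gives q² = ½·g·y₁·y₂·(y₁ + y₂) = ½×9.81×0.321×1.48×1.80 = 4.20.
q = √4.20 = 2.05 m²/s.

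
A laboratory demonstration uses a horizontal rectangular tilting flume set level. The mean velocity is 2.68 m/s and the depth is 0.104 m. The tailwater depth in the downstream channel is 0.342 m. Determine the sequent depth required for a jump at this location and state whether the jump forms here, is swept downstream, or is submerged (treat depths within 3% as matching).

Fr₁ = V₁/√(g·y₁) = 2.68/√(9.81×0.104) = 2.65.
Conjugate-depth relation: y₂/y₁ = ½[√(1 + 8Fr₁²) − 1] = ½[√57.32 − 1] = 3.29.
y₂ = 3.29 × 0.104 = 0.342 m.
Tailwater y_tw = 0.342 m: y_tw ≈ y₂, so the jump forms here.

y₂ = 0.342 m; the jump forms here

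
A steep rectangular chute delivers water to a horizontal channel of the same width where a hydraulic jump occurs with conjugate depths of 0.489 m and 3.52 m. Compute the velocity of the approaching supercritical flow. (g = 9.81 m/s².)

For a rectangular channel the momentum equation gives q² = ½·g·y₁·y₂·(y₁ + y₂) = ½×9.81×0.489×3.52×4.01 = 33.8.
q = √33.8 = 5.82 m²/s.
V₁ = q/y₁ = 5.82/0.489 = 11.9 m/s.

V₁ = 11.9 m/s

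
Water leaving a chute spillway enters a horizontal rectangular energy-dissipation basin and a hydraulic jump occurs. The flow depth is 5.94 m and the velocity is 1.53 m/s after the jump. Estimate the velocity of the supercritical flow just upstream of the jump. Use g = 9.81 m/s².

Fr₂ = V₂/√(g·y₂) = 1.53/√(9.81×5.94) = 0.200.
Applying the sequent-depth relation in reverse, y₁/y₂ = ½[√(1 + 8Fr₂²) − 1] = ½[√1.321 − 1] = 0.0748.
y₁ = 0.0748 × 5.94 = 0.444 m.
V₁ = q/y₁ = 9.09/0.444 = 20.5 m/s.

V₁ = 20.5 m/s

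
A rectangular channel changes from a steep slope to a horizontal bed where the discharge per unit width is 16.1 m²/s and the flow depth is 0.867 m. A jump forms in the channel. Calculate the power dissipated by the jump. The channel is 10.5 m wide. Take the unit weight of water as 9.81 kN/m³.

V₁ = q/y₁ = 16.1/0.867 = 18.6 m/s. Fr₁ = V₁/√(g·y₁) = 18.6/√(9.81×0.867) = 6.37.
Sequent-depth ratio: y₂/y₁ = ½[√(1 + 8Fr₁²) − 1] = ½[√325.4 − 1] = 8.52.
y₂ = 8.52 × 0.867 = 7.39 m.
V₂ = q/y₂ = 16.1/7.39 = 2.18 m/s. E₁ = y₁ + V₁²/2g = 18.4 m; E₂ = y₂ + V₂²/2g = 7.63 m. ΔE = E₁ − E₂ = 10.8 m.
Q = q·b = 16.1 × 10.5 = 169 m³/s. P = γ·Q·ΔE = 9.81 × 169 × 10.8 = 17935 kW.

P = 17935 kW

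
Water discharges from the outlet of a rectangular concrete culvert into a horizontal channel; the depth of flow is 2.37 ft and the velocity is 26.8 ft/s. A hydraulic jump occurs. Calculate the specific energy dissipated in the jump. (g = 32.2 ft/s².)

ΔE = 3.61 ft

Fr₁ = V₁/√(g·y₁) = 26.8/√(32.2×2.37) = 3.07.
By Bélanger, y₂/y₁ = ½[√(1 + 8Fr₁²) − 1] = ½[√76.29 − 1] = 3.87.
y₂ = 3.87 × 2.37 = 9.17 ft.
q = V₁·y₁ = 26.8 × 2.37 = 63.5 ft²/s. V₂ = q/y₂ = 63.5/9.17 = 6.93 ft/s. E₁ = y₁ + V₁²/2g = 13.5 ft; E₂ = y₂ + V₂²/2g = 9.91 ft. ΔE = E₁ − E₂ = 3.61 ft.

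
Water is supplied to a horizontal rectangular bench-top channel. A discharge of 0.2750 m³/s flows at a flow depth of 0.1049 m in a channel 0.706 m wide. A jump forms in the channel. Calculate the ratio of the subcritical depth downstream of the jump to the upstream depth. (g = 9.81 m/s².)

q = Q/b = 0.2750/0.706 = 0.3895 m²/s; V₁ = q/y₁ = 3.713 m/s. Fr₁ = V₁/√(g·y₁) = 3.660.
Conjugate-depth relation: y₂/y₁ = ½[√(1 + 8Fr₁²) − 1] = ½[√108.19 − 1] = 4.701.

y₂/y₁ = 4.701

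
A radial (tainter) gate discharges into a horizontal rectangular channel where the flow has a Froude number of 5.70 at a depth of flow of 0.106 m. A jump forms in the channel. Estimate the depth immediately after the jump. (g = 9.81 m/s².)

Fr₁ = 5.70 (given).
Conjugate-depth relation: y₂/y₁ = ½[√(1 + 8Fr₁²) − 1] = ½[√260.9 − 1] = 7.58.
y₂ = 7.58 × 0.106 = 0.803 m.

y₂ = 0.803 m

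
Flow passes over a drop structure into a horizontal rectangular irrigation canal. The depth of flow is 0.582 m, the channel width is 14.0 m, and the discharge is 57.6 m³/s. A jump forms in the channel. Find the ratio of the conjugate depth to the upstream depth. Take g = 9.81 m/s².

q = Q/b = 57.6/14.0 = 4.11 m²/s; V₁ = q/y₁ = 7.07 m/s. Fr₁ = V₁/√(g·y₁) = 2.96.
From the momentum equation for a rectangular channel, y₂/y₁ = ½[√(1 + 8Fr₁²) − 1] = ½[√71.02 − 1] = 3.71.

y₂/y₁ = 3.71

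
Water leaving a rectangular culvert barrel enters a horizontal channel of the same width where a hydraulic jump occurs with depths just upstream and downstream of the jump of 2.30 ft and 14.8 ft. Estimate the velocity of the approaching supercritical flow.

For a rectangular channel the momentum equation gives q² = ½·g·y₁·y₂·(y₁ + y₂) = ½×32.2×2.30×14.8×17.1 = 9372.
q = √9372 = 96.8 ft²/s.
V₁ = q/y₁ = 96.8/2.30 = 42.1 ft/s.

V₁ = 42.1 ft/s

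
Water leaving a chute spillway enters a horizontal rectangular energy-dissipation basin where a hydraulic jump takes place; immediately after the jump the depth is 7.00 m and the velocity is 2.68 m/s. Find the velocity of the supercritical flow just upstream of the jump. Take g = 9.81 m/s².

V₁ = 15.1 m/s

Fr₂ = V₂/√(g·y₂) = 2.68/√(9.81×7.00) = 0.323.
Applying the sequent-depth relation in reverse, y₁/y₂ = ½[√(1 + 8Fr₂²) − 1] = ½[√1.837 − 1] = 0.178.
y₁ = 0.178 × 7.00 = 1.24 m.
V₁ = q/y₁ = 18.8/1.24 = 15.1 m/s.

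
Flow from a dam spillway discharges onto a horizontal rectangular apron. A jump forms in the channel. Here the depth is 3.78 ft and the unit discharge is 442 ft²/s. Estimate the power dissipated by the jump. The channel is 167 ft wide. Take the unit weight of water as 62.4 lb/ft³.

V₁ = q/y₁ = 442/3.78 = 117 ft/s. Fr₁ = V₁/√(g·y₁) = 117/√(32.2×3.78) = 10.6.
By Bélanger, y₂/y₁ = ½[√(1 + 8Fr₁²) − 1] = ½[√899.7 − 1] = 14.5.
y₂ = 14.5 × 3.78 = 54.8 ft.
Head loss: ΔE = (y₂ − y₁)³/(4y₁y₂) = (54.8 − 3.78)³/(4×3.78×54.8) = 132806/829 = 160 ft.
Q = q·b = 442 × 167 = 73814 cfs. P = γ·Q·ΔE/550 = 62.4 × 73814 × 160 / 550 = 1342289 hp.

P = 1342289 hp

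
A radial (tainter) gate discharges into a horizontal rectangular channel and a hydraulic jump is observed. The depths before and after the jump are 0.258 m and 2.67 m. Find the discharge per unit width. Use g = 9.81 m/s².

q = 3.15 m²/s

For a rectangular channel the momentum equation gives q² = ½·g·y₁·y₂·(y₁ + y₂) = ½×9.81×0.258×2.67×2.93 = 9.89.
q = √9.89 = 3.15 m²/s.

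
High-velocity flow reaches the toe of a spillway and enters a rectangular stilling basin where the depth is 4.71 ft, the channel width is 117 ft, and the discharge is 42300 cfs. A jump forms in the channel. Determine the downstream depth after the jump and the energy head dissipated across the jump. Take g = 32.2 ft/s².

q = Q/b = 42300/117 = 362 ft²/s; V₁ = q/y₁ = 76.8 ft/s. Fr₁ = V₁/√(g·y₁) = 6.23.
By Bélanger, y₂/y₁ = ½[√(1 + 8Fr₁²) − 1] = ½[√311.8 − 1] = 8.33.
y₂ = 8.33 × 4.71 = 39.2 ft.
V₂ = q/y₂ = 362/39.2 = 9.22 ft/s. E₁ = y₁ + V₁²/2g = 96.2 ft; E₂ = y₂ + V₂²/2g = 40.5 ft. ΔE = E₁ − E₂ = 55.7 ft.

y₂ = 39.2 ft; ΔE = 55.7 ft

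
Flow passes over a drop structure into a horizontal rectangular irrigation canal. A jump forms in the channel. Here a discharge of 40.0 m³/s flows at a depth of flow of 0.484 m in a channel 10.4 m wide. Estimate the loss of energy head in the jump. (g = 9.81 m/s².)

ΔE = 1.29 m

q = Q/b = 40.0/10.4 = 3.85 m²/s; V₁ = q/y₁ = 7.95 m/s. Fr₁ = V₁/√(g·y₁) = 3.65.
Conjugate-depth relation: y₂/y₁ = ½[√(1 + 8Fr₁²) − 1] = ½[√107.4 − 1] = 4.68.
y₂ = 4.68 × 0.484 = 2.27 m.
Head loss: ΔE = (y₂ − y₁)³/(4y₁y₂) = (2.27 − 0.484)³/(4×0.484×2.27) = 5.66/4.39 = 1.29 m.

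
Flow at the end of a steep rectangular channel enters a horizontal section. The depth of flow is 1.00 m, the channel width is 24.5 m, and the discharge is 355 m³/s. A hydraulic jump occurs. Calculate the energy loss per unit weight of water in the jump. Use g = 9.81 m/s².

q = Q/b = 355/24.5 = 14.5 m²/s; V₁ = q/y₁ = 14.5 m/s. Fr₁ = V₁/√(g·y₁) = 4.63.
Sequent-depth ratio: y₂/y₁ = ½[√(1 + 8Fr₁²) − 1] = ½[√172.2 − 1] = 6.06.
y₂ = 6.06 × 1.00 = 6.06 m.
Head loss: ΔE = (y₂ − y₁)³/(4y₁y₂) = (6.06 − 1.00)³/(4×1.00×6.06) = 130/24.2 = 5.35 m.

ΔE = 5.35 m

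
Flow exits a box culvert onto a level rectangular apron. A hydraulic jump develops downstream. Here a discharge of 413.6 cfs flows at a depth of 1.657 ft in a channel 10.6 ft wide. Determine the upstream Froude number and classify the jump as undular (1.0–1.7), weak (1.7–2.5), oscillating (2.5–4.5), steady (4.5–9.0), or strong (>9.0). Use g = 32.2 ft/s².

q = Q/b = 413.6/10.6 = 39.02 ft²/s; V₁ = q/y₁ = 23.55 ft/s. Fr₁ = V₁/√(g·y₁) = 3.224.
Fr₁ = 3.224 lies in the oscillating range.

Fr₁ = 3.224; oscillating jump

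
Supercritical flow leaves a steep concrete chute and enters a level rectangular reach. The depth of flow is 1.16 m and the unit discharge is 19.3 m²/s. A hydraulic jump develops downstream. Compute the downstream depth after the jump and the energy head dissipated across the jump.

y₂ = 7.53 m; ΔE = 7.40 m

V₁ = q/y₁ = 19.3/1.16 = 16.6 m/s. Fr₁ = V₁/√(g·y₁) = 16.6/√(9.81×1.16) = 4.93.
Conjugate-depth relation: y₂/y₁ = ½[√(1 + 8Fr₁²) − 1] = ½[√195.6 − 1] = 6.49.
y₂ = 6.49 × 1.16 = 7.53 m.
Head loss: ΔE = (y₂ − y₁)³/(4y₁y₂) = (7.53 − 1.16)³/(4×1.16×7.53) = 259/34.9 = 7.40 m.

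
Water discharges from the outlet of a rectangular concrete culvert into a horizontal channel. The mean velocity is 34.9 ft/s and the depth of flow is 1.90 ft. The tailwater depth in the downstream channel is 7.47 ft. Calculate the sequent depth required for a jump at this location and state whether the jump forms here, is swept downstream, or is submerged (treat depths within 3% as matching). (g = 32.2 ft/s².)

y₂ = 11.1 ft; the jump is swept downstream

Fr₁ = V₁/√(g·y₁) = 34.9/√(32.2×1.90) = 4.46.
Sequent-depth ratio: y₂/y₁ = ½[√(1 + 8Fr₁²) − 1] = ½[√160.3 − 1] = 5.83.
y₂ = 5.83 × 1.90 = 11.1 ft.
Tailwater y_tw = 7.47 ft: y_tw < y₂, so the jump is swept downstream.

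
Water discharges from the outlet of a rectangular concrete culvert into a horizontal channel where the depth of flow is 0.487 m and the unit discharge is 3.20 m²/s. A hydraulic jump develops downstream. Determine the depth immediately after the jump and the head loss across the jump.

V₁ = q/y₁ = 3.20/0.487 = 6.57 m/s. Fr₁ = V₁/√(g·y₁) = 6.57/√(9.81×0.487) = 3.01.
Bélanger equation: y₂/y₁ = ½[√(1 + 8Fr₁²) − 1] = ½[√73.30 − 1] = 3.78.
y₂ = 3.78 × 0.487 = 1.84 m.
Head loss: ΔE = (y₂ − y₁)³/(4y₁y₂) = (1.84 − 0.487)³/(4×0.487×1.84) = 2.48/3.59 = 0.692 m.

y₂ = 1.84 m; ΔE = 0.692 m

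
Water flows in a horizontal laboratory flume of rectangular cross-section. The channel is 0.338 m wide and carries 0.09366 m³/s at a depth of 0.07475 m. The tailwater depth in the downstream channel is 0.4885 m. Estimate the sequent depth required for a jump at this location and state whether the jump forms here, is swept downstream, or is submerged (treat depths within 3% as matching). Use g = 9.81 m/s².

q = Q/b = 0.09366/0.338 = 0.2771 m²/s; V₁ = q/y₁ = 3.707 m/s. Fr₁ = V₁/√(g·y₁) = 4.329.
Sequent-depth ratio: y₂/y₁ = ½[√(1 + 8Fr₁²) − 1] = ½[√150.92 − 1] = 5.642.
y₂ = 5.642 × 0.07475 = 0.4218 m.
Tailwater y_tw = 0.4885 m: y_tw > y₂, so the jump is submerged.

y₂ = 0.4218 m; the jump is submerged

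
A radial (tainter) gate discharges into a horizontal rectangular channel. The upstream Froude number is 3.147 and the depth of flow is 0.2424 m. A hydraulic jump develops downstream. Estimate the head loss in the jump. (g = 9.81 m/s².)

ΔE = 0.4025 m

Fr₁ = 3.147 (given).
By Bélanger, y₂/y₁ = ½[√(1 + 8Fr₁²) − 1] = ½[√80.229 − 1] = 3.979.
y₂ = 3.979 × 0.2424 = 0.9644 m.
Head loss: ΔE = (y₂ − y₁)³/(4y₁y₂) = (0.9644 − 0.2424)³/(4×0.2424×0.9644) = 0.3764/0.9351 = 0.4025 m.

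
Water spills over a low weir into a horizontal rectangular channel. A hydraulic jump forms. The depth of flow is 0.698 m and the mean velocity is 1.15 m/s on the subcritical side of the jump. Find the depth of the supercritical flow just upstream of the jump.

y₁ = 0.208 m

Fr₂ = V₂/√(g·y₂) = 1.15/√(9.81×0.698) = 0.439.
Since the conjugate-depth ratio holds either way, y₁/y₂ = ½[√(1 + 8Fr₂²) − 1] = ½[√2.545 − 1] = 0.298.
y₁ = 0.298 × 0.698 = 0.208 m.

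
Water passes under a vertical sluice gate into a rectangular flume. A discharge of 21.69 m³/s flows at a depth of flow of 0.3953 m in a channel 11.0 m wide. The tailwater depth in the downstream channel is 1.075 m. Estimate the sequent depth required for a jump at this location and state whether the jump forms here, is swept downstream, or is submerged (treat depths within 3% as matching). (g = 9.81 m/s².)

q = Q/b = 21.69/11.0 = 1.972 m²/s; V₁ = q/y₁ = 4.988 m/s. Fr₁ = V₁/√(g·y₁) = 2.533.
Bélanger equation: y₂/y₁ = ½[√(1 + 8Fr₁²) − 1] = ½[√52.330 − 1] = 3.117.
y₂ = 3.117 × 0.3953 = 1.232 m.
Tailwater y_tw = 1.075 m: y_tw < y₂, so the jump is swept downstream.

y₂ = 1.232 m; the jump is swept downstream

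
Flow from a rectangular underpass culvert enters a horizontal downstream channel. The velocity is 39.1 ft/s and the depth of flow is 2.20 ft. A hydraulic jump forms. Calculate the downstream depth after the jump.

y₂ = 13.4 ft

Fr₁ = V₁/√(g·y₁) = 39.1/√(32.2×2.20) = 4.65.
Bélanger equation: y₂/y₁ = ½[√(1 + 8Fr₁²) − 1] = ½[√173.6 − 1] = 6.09.
y₂ = 6.09 × 2.20 = 13.4 ft.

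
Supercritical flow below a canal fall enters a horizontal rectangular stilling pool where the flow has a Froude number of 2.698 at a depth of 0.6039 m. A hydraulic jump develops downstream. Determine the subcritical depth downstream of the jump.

y₂ = 2.022 m

Fr₁ = 2.698 (given).
Bélanger equation: y₂/y₁ = ½[√(1 + 8Fr₁²) − 1] = ½[√59.234 − 1] = 3.348.
y₂ = 3.348 × 0.6039 = 2.022 m.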